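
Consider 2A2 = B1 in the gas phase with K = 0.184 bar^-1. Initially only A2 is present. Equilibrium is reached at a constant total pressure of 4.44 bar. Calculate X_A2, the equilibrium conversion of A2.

Basis: 1 mol A2 initially; let X = conversion of A2. Extent ξ = 0.5X.
At extent ξ: n_A2 = 1 − X; n_B1 = 0.5X.
Summing: n_T = 1 − 0.5X.
With p_i = (n_i/n_T)P, K = p_B1 / (p_A2^2).
Substituting and setting equal to 0.184 bar^-1 gives a polynomial in X; the root in (0,1) is X = 0.516.

X = 0.516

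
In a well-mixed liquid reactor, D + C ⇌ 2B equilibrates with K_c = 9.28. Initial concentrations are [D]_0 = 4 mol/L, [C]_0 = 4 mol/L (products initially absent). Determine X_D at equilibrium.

Let X = conversion of D; extent ξ = 4·X mol/L.
Concentrations: [D] = 4 − 4X; [C] = 4 − 4X; [B] = 8X.
K_c = [B]^2 / ([D] [C]).
Solving K_c = 9.28 for X ∈ (0,1): X = 0.604.

X = 0.604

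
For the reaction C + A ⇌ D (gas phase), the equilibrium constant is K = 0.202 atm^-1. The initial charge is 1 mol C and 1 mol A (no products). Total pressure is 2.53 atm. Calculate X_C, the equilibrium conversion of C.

X = 0.186

Let X = conversion of C (basis 1 mol C); extent of reaction ξ = X.
Mole table: n_C = 1 − X; n_A = 1 − X; n_D = X.
Total moles n_T = 2 − X.
With p_i = (n_i/n_T)P, K = p_D / (p_C p_A).
Setting this equal to 0.202 atm^-1 and taking the physical root (0 < X < 1) gives X = 0.186.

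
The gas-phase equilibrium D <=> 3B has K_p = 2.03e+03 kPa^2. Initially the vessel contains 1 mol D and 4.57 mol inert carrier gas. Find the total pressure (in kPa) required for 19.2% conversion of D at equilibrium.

Let X = conversion of D (basis 1 mol D); extent of reaction ξ = X.
Species balance: n_D = 1 − X; n_B = 3X; n_I = 4.57 (inert).
n_T = Σnᵢ = 5.57 + 2X.
K_p = p_B^3 / (p_D) with p_i = (n_i/n_T)·P.
At X = 0.192: the mole-fraction product g(X) = Π y_i^ν_i = 0.006672. Since K_p = g(X)·P^{2}, P = (K_p/g)^(1/2) = (2.03e+03/0.006672)^(1/2) = 552 kPa.

P = 552 kPa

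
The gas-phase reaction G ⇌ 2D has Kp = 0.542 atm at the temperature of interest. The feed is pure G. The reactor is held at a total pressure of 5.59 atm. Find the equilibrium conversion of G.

X = 0.154

Basis: 1 mol G initially; let X = conversion of G. Extent ξ = X.
At extent ξ: n_G = 1 − X; n_D = 2X.
Summing: n_T = 1 + X.
With p_i = (n_i/n_T)P, Kp = p_D^2 / (p_G).
Equating to 0.542 atm and solving on 0 < X < 1: X = 0.154.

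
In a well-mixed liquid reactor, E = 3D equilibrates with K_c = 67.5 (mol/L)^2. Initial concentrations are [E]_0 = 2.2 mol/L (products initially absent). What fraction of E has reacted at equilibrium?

X = 0.594

Let X = conversion of E; extent ξ = 2.2·X mol/L.
Concentrations: [E] = 2.2 − 2.2X; [D] = 6.6X.
K_c = [D]^3 / ([E]).
Solving K_c = 67.5 for X ∈ (0,1): X = 0.594.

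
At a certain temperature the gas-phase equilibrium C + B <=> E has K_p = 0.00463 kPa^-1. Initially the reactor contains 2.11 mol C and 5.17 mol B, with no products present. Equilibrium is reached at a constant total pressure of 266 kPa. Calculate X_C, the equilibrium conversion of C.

Let X = conversion of C (basis 2.11 mol C); extent of reaction ξ = 2.11X.
Moles: n_C = 2.11 − 2.11X; n_B = 5.17 − 2.11X; n_E = 2.11X.
Summing: n_T = 7.28 − 2.11X.
y_i = n_i/n_T, p_i = y_i·P. K_p = p_E / (p_C p_B).
Equating to 0.00463 kPa^-1 and solving on 0 < X < 1: X = 0.451.

X = 0.451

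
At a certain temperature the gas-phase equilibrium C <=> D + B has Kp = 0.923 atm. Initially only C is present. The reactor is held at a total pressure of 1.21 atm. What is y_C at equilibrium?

y_C = 0.206

Basis: 1 mol C initially; let X = conversion of C. Extent ξ = X.
Moles: n_C = 1 − X; n_D = X; n_B = X.
n_T = Σnᵢ = 1 + X.
Mole fractions y_i = n_i/n_T; Kp = p_D p_B / (p_C) with p_i = y_i·P.
Equating to 0.923 atm and solving on 0 < X < 1: X = 0.658.
Then n_C = 0.342, n_T = 1.66, so y_C = 0.206.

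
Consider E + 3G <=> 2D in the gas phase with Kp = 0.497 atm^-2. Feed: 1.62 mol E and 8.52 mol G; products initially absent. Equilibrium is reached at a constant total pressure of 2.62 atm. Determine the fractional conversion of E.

Take 1.62 mol E as basis and let X be its fractional conversion, so ξ = 1.62X.
Moles: n_E = 1.62 − 1.62X; n_G = 8.52 − 4.86X; n_D = 3.24X.
n_T = Σnᵢ = 10.1 − 3.24X.
With p_i = (n_i/n_T)P, Kp = p_D^2 / (p_E p_G^3).
Substituting and setting equal to 0.497 atm^-2 gives a polynomial in X; the root in (0,1) is X = 0.655.

X = 0.655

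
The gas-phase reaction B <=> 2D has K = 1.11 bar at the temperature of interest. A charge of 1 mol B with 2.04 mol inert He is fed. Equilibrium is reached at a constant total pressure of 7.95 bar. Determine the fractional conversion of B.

X = 0.288

Take 1 mol B as basis and let X be its fractional conversion, so ξ = X.
Species balance: n_B = 1 − X; n_D = 2X; n_I = 2.04 (inert).
n_T = Σnᵢ = 3.04 + X.
Mole fractions y_i = n_i/n_T; K = p_D^2 / (p_B) with p_i = y_i·P.
This yields a degree-2 equation in X; solving on (0,1), X = 0.288.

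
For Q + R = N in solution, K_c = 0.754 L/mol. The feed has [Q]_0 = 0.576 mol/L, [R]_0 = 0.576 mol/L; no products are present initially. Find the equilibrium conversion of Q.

X = 0.247

Let X = conversion of Q; extent ξ = 0.576·X mol/L.
Concentrations: [Q] = 0.576 − 0.576X; [R] = 0.576 − 0.576X; [N] = 0.576X.
K_c = [N] / ([Q] [R]).
Setting equal to 0.754 and solving for X on (0,1) gives X = 0.247.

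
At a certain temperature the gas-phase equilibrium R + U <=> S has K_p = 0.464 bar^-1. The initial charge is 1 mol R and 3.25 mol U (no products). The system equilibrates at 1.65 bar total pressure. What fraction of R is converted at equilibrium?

X = 0.363

Basis: 1 mol R initially; let X = conversion of R. Extent ξ = X.
At extent ξ: n_R = 1 − X; n_U = 3.25 − X; n_S = X.
n_T = Σnᵢ = 4.25 − X.
With p_i = (n_i/n_T)P, K_p = p_S / (p_R p_U).
Setting this equal to 0.464 bar^-1 and taking the physical root (0 < X < 1) gives X = 0.363.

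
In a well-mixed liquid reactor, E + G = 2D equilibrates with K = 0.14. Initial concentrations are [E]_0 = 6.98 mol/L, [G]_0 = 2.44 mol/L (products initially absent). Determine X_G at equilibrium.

X = 0.260

Let X = conversion of G; extent ξ = 2.44·X mol/L.
Concentrations: [E] = 6.98 − 2.44X; [G] = 2.44 − 2.44X; [D] = 4.88X.
K = [D]^2 / ([E] [G]).
Solving K = 0.14 for X ∈ (0,1): X = 0.260.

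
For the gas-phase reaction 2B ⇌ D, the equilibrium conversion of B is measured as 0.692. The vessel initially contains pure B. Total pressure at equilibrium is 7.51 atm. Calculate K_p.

Basis: 1 mol B initially; let X = conversion of B. Extent ξ = 0.5X.
Species balance: n_B = 1 − X; n_D = 0.5X.
n_T = Σnᵢ = 1 − 0.5X.
At X = 0.692: n_B = 0.308, n_D = 0.346, n_T = 0.654.
p_i = (n_i/n_T)·P. K_p = p_D / (p_B^2) = 0.318 atm^-1.

K_p = 0.318 atm^-1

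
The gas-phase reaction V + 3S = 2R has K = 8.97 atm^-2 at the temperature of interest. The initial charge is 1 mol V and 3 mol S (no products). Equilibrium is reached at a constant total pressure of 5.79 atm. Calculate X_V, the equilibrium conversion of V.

X = 0.794

Take 1 mol V as basis and let X be its fractional conversion, so ξ = X.
At extent ξ: n_V = 1 − X; n_S = 3 − 3X; n_R = 2X.
Summing: n_T = 4 − 2X.
With p_i = (n_i/n_T)P, K = p_R^2 / (p_V p_S^3).
Setting this equal to 8.97 atm^-2 and taking the physical root (0 < X < 1) gives X = 0.794.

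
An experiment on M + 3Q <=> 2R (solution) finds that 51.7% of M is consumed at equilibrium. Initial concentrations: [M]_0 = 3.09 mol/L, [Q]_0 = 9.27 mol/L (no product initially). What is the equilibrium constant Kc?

Let X = conversion of M.
Concentrations: [M] = 3.09 − 3.09X; [Q] = 9.27 − 9.27X; [R] = 6.18X.
At X = 0.517: [M] = 1.49, [Q] = 4.48, [R] = 3.2.
Kc = [R]^2 / ([M] [Q]^3) = 0.0762 (mol/L)^-2.

Kc = 0.0762 (mol/L)^-2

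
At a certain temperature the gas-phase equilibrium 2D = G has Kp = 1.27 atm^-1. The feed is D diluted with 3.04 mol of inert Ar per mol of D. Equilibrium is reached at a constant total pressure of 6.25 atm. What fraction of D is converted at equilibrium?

X = 0.619

Take 1 mol D as basis and let X be its fractional conversion, so ξ = 0.5X.
Species balance: n_D = 1 − X; n_G = 0.5X; n_I = 3.04 (inert).
n_T = Σnᵢ = 4.04 − 0.5X.
Mole fractions y_i = n_i/n_T; Kp = p_G / (p_D^2) with p_i = y_i·P.
Setting this equal to 1.27 atm^-1 and taking the physical root (0 < X < 1) gives X = 0.619.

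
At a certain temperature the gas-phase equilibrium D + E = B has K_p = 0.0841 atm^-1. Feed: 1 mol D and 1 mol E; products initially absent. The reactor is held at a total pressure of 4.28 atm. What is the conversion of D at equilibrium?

Basis: 1 mol D initially; let X = conversion of D. Extent ξ = X.
Mole table: n_D = 1 − X; n_E = 1 − X; n_B = X.
Total moles n_T = 2 − X.
y_i = n_i/n_T, p_i = y_i·P. K_p = p_B / (p_D p_E).
Equating to 0.0841 atm^-1 and solving on 0 < X < 1: X = 0.142.

X = 0.142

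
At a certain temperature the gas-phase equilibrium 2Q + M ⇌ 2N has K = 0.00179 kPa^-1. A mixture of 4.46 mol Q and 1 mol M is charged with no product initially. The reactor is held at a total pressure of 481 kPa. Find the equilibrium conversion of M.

X = 0.506

Take 1 mol M as basis and let X be its fractional conversion, so ξ = X.
At extent ξ: n_Q = 4.46 − 2X; n_M = 1 − X; n_N = 2X.
Total moles n_T = 5.46 − X.
y_i = n_i/n_T, p_i = y_i·P. K = p_N^2 / (p_Q^2 p_M).
Equating to 0.00179 kPa^-1 and solving on 0 < X < 1: X = 0.506.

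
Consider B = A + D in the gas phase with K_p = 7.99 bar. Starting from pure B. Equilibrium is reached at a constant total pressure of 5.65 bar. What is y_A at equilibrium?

Let X = conversion of B (basis 1 mol B); extent of reaction ξ = X.
At extent ξ: n_B = 1 − X; n_A = X; n_D = X.
Total moles n_T = 1 + X.
With p_i = (n_i/n_T)P, K_p = p_A p_D / (p_B).
Equating to 7.99 bar and solving on 0 < X < 1: X = 0.765.
Then n_A = 0.765, n_T = 1.77, so y_A = 0.434.

y_A = 0.434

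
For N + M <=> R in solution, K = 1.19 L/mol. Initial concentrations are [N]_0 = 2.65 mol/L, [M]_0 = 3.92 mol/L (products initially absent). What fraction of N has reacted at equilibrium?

Let X = conversion of N; extent ξ = 2.65·X mol/L.
Concentrations: [N] = 2.65 − 2.65X; [M] = 3.92 − 2.65X; [R] = 2.65X.
K = [R] / ([N] [M]).
Setting equal to 1.19 and solving for X on (0,1) gives X = 0.709.

X = 0.709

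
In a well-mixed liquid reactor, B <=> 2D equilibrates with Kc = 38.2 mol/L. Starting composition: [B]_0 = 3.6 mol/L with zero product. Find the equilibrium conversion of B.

Let X = conversion of B; extent ξ = 3.6·X mol/L.
Concentrations: [B] = 3.6 − 3.6X; [D] = 7.2X.
Kc = [D]^2 / ([B]).
Setting equal to 38.2 and solving for X on (0,1) gives X = 0.774.

X = 0.774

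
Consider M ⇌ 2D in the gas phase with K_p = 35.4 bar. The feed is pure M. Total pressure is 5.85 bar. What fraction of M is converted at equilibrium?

X = 0.776

Take 1 mol M as basis and let X be its fractional conversion, so ξ = X.
Species balance: n_M = 1 − X; n_D = 2X.
Summing: n_T = 1 + X.
y_i = n_i/n_T, p_i = y_i·P. K_p = p_D^2 / (p_M).
Substituting and setting equal to 35.4 bar gives a polynomial in X; the root in (0,1) is X = 0.776.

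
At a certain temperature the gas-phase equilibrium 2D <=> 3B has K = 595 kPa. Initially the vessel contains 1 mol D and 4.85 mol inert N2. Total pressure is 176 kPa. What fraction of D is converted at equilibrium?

X = 0.743

Let X = conversion of D (basis 1 mol D); extent of reaction ξ = 0.5X.
Species balance: n_D = 1 − X; n_B = 1.5X; n_I = 4.85 (inert).
Total moles n_T = 5.85 + 0.5X.
Mole fractions y_i = n_i/n_T; K = p_B^3 / (p_D^2) with p_i = y_i·P.
Setting this equal to 595 kPa and taking the physical root (0 < X < 1) gives X = 0.743.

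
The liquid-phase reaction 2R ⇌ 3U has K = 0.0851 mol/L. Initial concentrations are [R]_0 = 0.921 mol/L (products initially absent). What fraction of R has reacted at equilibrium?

X = 0.249

Let X = conversion of R; extent ξ = 0.921X/2 mol/L.
Concentrations: [R] = 0.921 − 0.921X; [U] = 1.38X.
K = [U]^3 / ([R]^2).
Equating to 0.0851 mol/L: the physical root is X = 0.249.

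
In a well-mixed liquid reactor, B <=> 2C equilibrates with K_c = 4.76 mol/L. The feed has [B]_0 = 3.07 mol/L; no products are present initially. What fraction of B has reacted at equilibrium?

Let X = conversion of B; extent ξ = 3.07·X mol/L.
Concentrations: [B] = 3.07 − 3.07X; [C] = 6.14X.
K_c = [C]^2 / ([B]).
Setting equal to 4.76 and solving for X on (0,1) gives X = 0.458.

X = 0.458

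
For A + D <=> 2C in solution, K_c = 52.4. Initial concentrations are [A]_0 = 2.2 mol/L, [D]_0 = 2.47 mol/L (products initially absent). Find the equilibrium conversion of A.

Let X = conversion of A; extent ξ = 2.2·X mol/L.
Concentrations: [A] = 2.2 − 2.2X; [D] = 2.47 − 2.2X; [C] = 4.4X.
K_c = [C]^2 / ([A] [D]).
Equating to 52.4: the physical root is X = 0.825.

X = 0.825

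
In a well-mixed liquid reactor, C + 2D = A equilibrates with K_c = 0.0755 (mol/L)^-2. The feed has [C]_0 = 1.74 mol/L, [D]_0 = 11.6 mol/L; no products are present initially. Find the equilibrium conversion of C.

X = 0.849

Let X = conversion of C; extent ξ = 1.74·X mol/L.
Concentrations: [C] = 1.74 − 1.74X; [D] = 11.6 − 3.48X; [A] = 1.74X.
K_c = [A] / ([C] [D]^2).
Setting equal to 0.0755 and solving for X on (0,1) gives X = 0.849.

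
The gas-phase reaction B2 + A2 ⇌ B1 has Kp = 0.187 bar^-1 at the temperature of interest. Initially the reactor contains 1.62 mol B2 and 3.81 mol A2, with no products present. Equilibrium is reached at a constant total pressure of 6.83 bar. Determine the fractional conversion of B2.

Take 1.62 mol B2 as basis and let X be its fractional conversion, so ξ = 1.62X.
At extent ξ: n_B2 = 1.62 − 1.62X; n_A2 = 3.81 − 1.62X; n_B1 = 1.62X.
Total moles n_T = 5.43 − 1.62X.
Mole fractions y_i = n_i/n_T; Kp = p_B1 / (p_B2 p_A2) with p_i = y_i·P.
Equating to 0.187 bar^-1 and solving on 0 < X < 1: X = 0.455.

X = 0.455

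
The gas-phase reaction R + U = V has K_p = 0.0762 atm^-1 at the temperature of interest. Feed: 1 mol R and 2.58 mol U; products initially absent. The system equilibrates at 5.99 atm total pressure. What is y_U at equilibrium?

y_U = 0.700

Take 1 mol R as basis and let X be its fractional conversion, so ξ = X.
Mole table: n_R = 1 − X; n_U = 2.58 − X; n_V = X.
Total moles n_T = 3.58 − X.
y_i = n_i/n_T, p_i = y_i·P. K_p = p_V / (p_R p_U).
Substituting and setting equal to 0.0762 atm^-1 gives a polynomial in X; the root in (0,1) is X = 0.242.
Then n_U = 2.34, n_T = 3.34, so y_U = 0.700.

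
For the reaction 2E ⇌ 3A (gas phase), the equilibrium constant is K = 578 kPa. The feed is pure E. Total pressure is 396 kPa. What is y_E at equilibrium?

y_E = 0.392

Let X = conversion of E (basis 1 mol E); extent of reaction ξ = 0.5X.
Moles: n_E = 1 − X; n_A = 1.5X.
Summing: n_T = 1 + 0.5X.
Mole fractions y_i = n_i/n_T; K = p_A^3 / (p_E^2) with p_i = y_i·P.
Equating to 578 kPa and solving on 0 < X < 1: X = 0.508.
Then n_E = 0.492, n_T = 1.25, so y_E = 0.392.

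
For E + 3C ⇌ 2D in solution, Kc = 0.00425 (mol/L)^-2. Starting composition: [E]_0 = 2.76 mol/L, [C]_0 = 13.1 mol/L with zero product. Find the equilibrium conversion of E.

X = 0.433

Let X = conversion of E; extent ξ = 2.76·X mol/L.
Concentrations: [E] = 2.76 − 2.76X; [C] = 13.1 − 8.28X; [D] = 5.52X.
Kc = [D]^2 / ([E] [C]^3).
Equating to 0.00425 (mol/L)^-2: the physical root is X = 0.433.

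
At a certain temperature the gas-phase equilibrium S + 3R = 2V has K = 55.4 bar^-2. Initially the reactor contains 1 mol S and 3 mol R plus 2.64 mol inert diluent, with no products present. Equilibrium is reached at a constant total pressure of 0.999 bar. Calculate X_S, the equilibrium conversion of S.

X = 0.591

Basis: 1 mol S initially; let X = conversion of S. Extent ξ = X.
Species balance: n_S = 1 − X; n_R = 3 − 3X; n_V = 2X; n_I = 2.64 (inert).
Total moles n_T = 6.64 − 2X.
Mole fractions y_i = n_i/n_T; K = p_V^2 / (p_S p_R^3) with p_i = y_i·P.
Equating to 55.4 bar^-2 and solving on 0 < X < 1: X = 0.591.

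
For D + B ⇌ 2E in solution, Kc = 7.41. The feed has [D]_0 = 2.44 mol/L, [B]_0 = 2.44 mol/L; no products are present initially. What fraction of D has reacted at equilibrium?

X = 0.576

Let X = conversion of D; extent ξ = 2.44·X mol/L.
Concentrations: [D] = 2.44 − 2.44X; [B] = 2.44 − 2.44X; [E] = 4.88X.
Kc = [E]^2 / ([D] [B]).
Equating to 7.41: the physical root is X = 0.576.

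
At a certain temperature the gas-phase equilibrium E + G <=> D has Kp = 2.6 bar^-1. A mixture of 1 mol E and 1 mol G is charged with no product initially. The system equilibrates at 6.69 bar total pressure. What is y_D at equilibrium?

Take 1 mol E as basis and let X be its fractional conversion, so ξ = X.
Moles: n_E = 1 − X; n_G = 1 − X; n_D = X.
n_T = Σnᵢ = 2 − X.
y_i = n_i/n_T, p_i = y_i·P. Kp = p_D / (p_E p_G).
Setting this equal to 2.6 bar^-1 and taking the physical root (0 < X < 1) gives X = 0.767.
Then n_D = 0.767, n_T = 1.23, so y_D = 0.622.

y_D = 0.622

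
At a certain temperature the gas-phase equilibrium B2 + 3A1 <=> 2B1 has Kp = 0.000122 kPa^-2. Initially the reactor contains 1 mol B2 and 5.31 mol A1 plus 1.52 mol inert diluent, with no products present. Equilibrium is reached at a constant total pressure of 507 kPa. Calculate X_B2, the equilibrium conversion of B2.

X = 0.842

Basis: 1 mol B2 initially; let X = conversion of B2. Extent ξ = X.
At extent ξ: n_B2 = 1 − X; n_A1 = 5.31 − 3X; n_B1 = 2X; n_I = 1.52 (inert).
n_T = Σnᵢ = 7.83 − 2X.
Mole fractions y_i = n_i/n_T; Kp = p_B1^2 / (p_B2 p_A1^3) with p_i = y_i·P.
Setting this equal to 0.000122 kPa^-2 and taking the physical root (0 < X < 1) gives X = 0.842.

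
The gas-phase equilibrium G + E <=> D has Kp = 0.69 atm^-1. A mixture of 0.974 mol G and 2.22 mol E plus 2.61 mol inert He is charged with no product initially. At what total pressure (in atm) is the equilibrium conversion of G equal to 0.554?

Take 0.974 mol G as basis and let X be its fractional conversion, so ξ = 0.974X.
Moles: n_G = 0.974 − 0.974X; n_E = 2.22 − 0.974X; n_D = 0.974X; n_I = 2.61 (inert).
Summing: n_T = 5.8 − 0.974X.
Kp = p_D / (p_G p_E) with p_i = (n_i/n_T)·P.
At X = 0.554: the mole-fraction product g(X) = Π y_i^ν_i = 3.891. Since Kp = g(X)·P^{-1}, P = (g/Kp)^(1/1) = (3.891/0.69)^(1/1) = 5.64 atm.

P = 5.64 atm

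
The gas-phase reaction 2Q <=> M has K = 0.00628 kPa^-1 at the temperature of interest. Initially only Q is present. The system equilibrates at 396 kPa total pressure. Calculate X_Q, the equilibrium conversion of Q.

Let X = conversion of Q (basis 1 mol Q); extent of reaction ξ = 0.5X.
Moles: n_Q = 1 − X; n_M = 0.5X.
n_T = Σnᵢ = 1 − 0.5X.
Mole fractions y_i = n_i/n_T; K = p_M / (p_Q^2) with p_i = y_i·P.
Setting this equal to 0.00628 kPa^-1 and taking the physical root (0 < X < 1) gives X = 0.698.

X = 0.698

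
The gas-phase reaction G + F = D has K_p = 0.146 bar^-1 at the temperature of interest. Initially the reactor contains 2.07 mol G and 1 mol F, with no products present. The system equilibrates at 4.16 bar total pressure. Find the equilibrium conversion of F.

Take 1 mol F as basis and let X be its fractional conversion, so ξ = X.
At extent ξ: n_G = 2.07 − X; n_F = 1 − X; n_D = X.
Total moles n_T = 3.07 − X.
With p_i = (n_i/n_T)P, K_p = p_D / (p_G p_F).
This yields a degree-2 equation in X; solving on (0,1), X = 0.280.

X = 0.280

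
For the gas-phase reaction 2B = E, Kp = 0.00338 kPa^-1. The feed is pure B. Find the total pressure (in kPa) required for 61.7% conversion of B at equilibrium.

Basis: 1 mol B initially; let X = conversion of B. Extent ξ = 0.5X.
Moles: n_B = 1 − X; n_E = 0.5X.
n_T = Σnᵢ = 1 − 0.5X.
Kp = p_E / (p_B^2) with p_i = (n_i/n_T)·P.
At X = 0.617: the mole-fraction product g(X) = Π y_i^ν_i = 1.454. Since Kp = g(X)·P^{-1}, P = (g/Kp)^(1/1) = (1.454/0.00338)^(1/1) = 430 kPa.

P = 430 kPa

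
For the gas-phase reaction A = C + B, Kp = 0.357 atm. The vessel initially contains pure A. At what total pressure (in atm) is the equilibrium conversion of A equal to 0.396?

P = 1.92 atm

Let X = conversion of A (basis 1 mol A); extent of reaction ξ = X.
Species balance: n_A = 1 − X; n_C = X; n_B = X.
n_T = Σnᵢ = 1 + X.
Kp = p_C p_B / (p_A) with p_i = (n_i/n_T)·P.
At X = 0.396: the mole-fraction product g(X) = Π y_i^ν_i = 0.186. Since Kp = g(X)·P^{1}, P = (Kp/g)^(1/1) = (0.357/0.186)^(1/1) = 1.92 atm.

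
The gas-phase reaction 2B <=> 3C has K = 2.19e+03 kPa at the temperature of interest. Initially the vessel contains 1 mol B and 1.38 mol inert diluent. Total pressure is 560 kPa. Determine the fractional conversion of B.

X = 0.682

Basis: 1 mol B initially; let X = conversion of B. Extent ξ = 0.5X.
Mole table: n_B = 1 − X; n_C = 1.5X; n_I = 1.38 (inert).
Total moles n_T = 2.38 + 0.5X.
With p_i = (n_i/n_T)P, K = p_C^3 / (p_B^2).
This yields a degree-3 equation in X; solving on (0,1), X = 0.682.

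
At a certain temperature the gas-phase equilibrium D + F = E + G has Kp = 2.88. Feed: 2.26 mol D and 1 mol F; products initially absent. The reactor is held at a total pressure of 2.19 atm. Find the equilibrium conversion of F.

X = 0.832

Basis: 1 mol F initially; let X = conversion of F. Extent ξ = X.
Moles: n_D = 2.26 − X; n_F = 1 − X; n_E = X; n_G = X.
n_T stays at 3.26 (no change in mole number).
Mole fractions y_i = n_i/n_T; Kp = p_E p_G / (p_D p_F) with p_i = y_i·P.
Setting this equal to 2.88 and taking the physical root (0 < X < 1) gives X = 0.832.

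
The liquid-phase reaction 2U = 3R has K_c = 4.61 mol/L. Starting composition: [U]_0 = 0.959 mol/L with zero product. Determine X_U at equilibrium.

Let X = conversion of U; extent ξ = 0.959X/2 mol/L.
Concentrations: [U] = 0.959 − 0.959X; [R] = 1.44X.
K_c = [R]^3 / ([U]^2).
Equating to 4.61 mol/L: the physical root is X = 0.605.

X = 0.605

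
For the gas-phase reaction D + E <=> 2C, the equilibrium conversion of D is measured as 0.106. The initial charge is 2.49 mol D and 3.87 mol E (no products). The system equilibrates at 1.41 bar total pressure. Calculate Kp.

Take 2.49 mol D as basis and let X be its fractional conversion, so ξ = 2.49X.
Mole table: n_D = 2.49 − 2.49X; n_E = 3.87 − 2.49X; n_C = 4.98X.
Since Δν = 0, n_T = 6.36 throughout.
At X = 0.106: n_D = 2.23, n_E = 3.61, n_C = 0.528, n_T = 6.36.
p_i = (n_i/n_T)·P. Kp = p_C^2 / (p_D p_E) = 0.0347.

Kp = 0.0347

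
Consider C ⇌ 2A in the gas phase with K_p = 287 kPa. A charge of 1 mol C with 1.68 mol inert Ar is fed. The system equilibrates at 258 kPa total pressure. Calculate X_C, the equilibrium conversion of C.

Basis: 1 mol C initially; let X = conversion of C. Extent ξ = X.
Mole table: n_C = 1 − X; n_A = 2X; n_I = 1.68 (inert).
Total moles n_T = 2.68 + X.
Mole fractions y_i = n_i/n_T; K_p = p_A^2 / (p_C) with p_i = y_i·P.
This yields a degree-2 equation in X; solving on (0,1), X = 0.602.

X = 0.602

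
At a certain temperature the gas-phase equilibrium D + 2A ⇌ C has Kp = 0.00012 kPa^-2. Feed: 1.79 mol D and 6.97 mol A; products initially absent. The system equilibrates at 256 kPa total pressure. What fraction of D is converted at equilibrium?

Take 1.79 mol D as basis and let X be its fractional conversion, so ξ = 1.79X.
At extent ξ: n_D = 1.79 − 1.79X; n_A = 6.97 − 3.58X; n_C = 1.79X.
n_T = Σnᵢ = 8.76 − 3.58X.
y_i = n_i/n_T, p_i = y_i·P. Kp = p_C / (p_D p_A^2).
This yields a degree-3 equation in X; solving on (0,1), X = 0.793.

X = 0.793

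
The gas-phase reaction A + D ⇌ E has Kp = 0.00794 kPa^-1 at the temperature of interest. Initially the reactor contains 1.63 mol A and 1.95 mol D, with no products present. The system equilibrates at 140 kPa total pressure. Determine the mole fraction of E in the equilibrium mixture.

y_E = 0.183

Let X = conversion of A (basis 1.63 mol A); extent of reaction ξ = 1.63X.
Species balance: n_A = 1.63 − 1.63X; n_D = 1.95 − 1.63X; n_E = 1.63X.
n_T = Σnᵢ = 3.58 − 1.63X.
y_i = n_i/n_T, p_i = y_i·P. Kp = p_E / (p_A p_D).
Substituting and setting equal to 0.00794 kPa^-1 gives a polynomial in X; the root in (0,1) is X = 0.339.
Then n_E = 0.553, n_T = 3.03, so y_E = 0.183.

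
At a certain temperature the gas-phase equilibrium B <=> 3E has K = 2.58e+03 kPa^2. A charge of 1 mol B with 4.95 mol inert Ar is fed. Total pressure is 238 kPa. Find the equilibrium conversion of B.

X = 0.363

Take 1 mol B as basis and let X be its fractional conversion, so ξ = X.
Moles: n_B = 1 − X; n_E = 3X; n_I = 4.95 (inert).
Summing: n_T = 5.95 + 2X.
Mole fractions y_i = n_i/n_T; K = p_E^3 / (p_B) with p_i = y_i·P.
This yields a degree-3 equation in X; solving on (0,1), X = 0.363.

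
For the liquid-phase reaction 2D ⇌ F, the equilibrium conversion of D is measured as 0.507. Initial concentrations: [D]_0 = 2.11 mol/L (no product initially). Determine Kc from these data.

Let X = conversion of D.
Concentrations: [D] = 2.11 − 2.11X; [F] = 1.05X.
At X = 0.507: [D] = 1.04, [F] = 0.535.
Kc = [F] / ([D]^2) = 0.494 L/mol.

Kc = 0.494 L/mol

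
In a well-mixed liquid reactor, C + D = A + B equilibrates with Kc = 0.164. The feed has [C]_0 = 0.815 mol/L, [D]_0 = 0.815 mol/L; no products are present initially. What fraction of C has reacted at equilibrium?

X = 0.288

Let X = conversion of C; extent ξ = 0.815·X mol/L.
Concentrations: [C] = 0.815 − 0.815X; [D] = 0.815 − 0.815X; [A] = 0.815X; [B] = 0.815X.
Kc = [A] [B] / ([C] [D]).
This equals 0.164 at X = 0.288 (the root in 0 < X < 1).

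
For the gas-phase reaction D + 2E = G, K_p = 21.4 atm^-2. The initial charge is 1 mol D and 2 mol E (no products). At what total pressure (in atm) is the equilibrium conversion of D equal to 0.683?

P = 0.818 atm

Take 1 mol D as basis and let X be its fractional conversion, so ξ = X.
At extent ξ: n_D = 1 − X; n_E = 2 − 2X; n_G = X.
n_T = Σnᵢ = 3 − 2X.
K_p = p_G / (p_D p_E^2) with p_i = (n_i/n_T)·P.
At X = 0.683: the mole-fraction product g(X) = Π y_i^ν_i = 14.31. Since K_p = g(X)·P^{-2}, P = (g/K_p)^(1/2) = (14.31/21.4)^(1/2) = 0.818 atm.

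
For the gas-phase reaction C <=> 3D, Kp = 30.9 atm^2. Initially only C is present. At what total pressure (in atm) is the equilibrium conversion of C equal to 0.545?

P = 3.75 atm

Take 1 mol C as basis and let X be its fractional conversion, so ξ = X.
At extent ξ: n_C = 1 − X; n_D = 3X.
Total moles n_T = 1 + 2X.
Kp = p_D^3 / (p_C) with p_i = (n_i/n_T)·P.
At X = 0.545: the mole-fraction product g(X) = Π y_i^ν_i = 2.199. Since Kp = g(X)·P^{2}, P = (Kp/g)^(1/2) = (30.9/2.199)^(1/2) = 3.75 atm.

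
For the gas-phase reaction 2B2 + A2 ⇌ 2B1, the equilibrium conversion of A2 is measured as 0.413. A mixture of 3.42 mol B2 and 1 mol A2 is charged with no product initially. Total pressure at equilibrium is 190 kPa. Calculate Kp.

Kp = 0.00364 kPa^-1

Take 1 mol A2 as basis and let X be its fractional conversion, so ξ = X.
Moles: n_B2 = 3.42 − 2X; n_A2 = 1 − X; n_B1 = 2X.
Summing: n_T = 4.42 − X.
At X = 0.413: n_B2 = 2.59, n_A2 = 0.587, n_B1 = 0.826, n_T = 4.01.
p_i = (n_i/n_T)·P. Kp = p_B1^2 / (p_B2^2 p_A2) = 0.00364 kPa^-1.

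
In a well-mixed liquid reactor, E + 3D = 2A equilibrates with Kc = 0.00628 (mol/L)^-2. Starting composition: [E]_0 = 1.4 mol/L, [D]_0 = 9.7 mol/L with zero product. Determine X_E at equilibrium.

Let X = conversion of E; extent ξ = 1.4·X mol/L.
Concentrations: [E] = 1.4 − 1.4X; [D] = 9.7 − 4.2X; [A] = 2.8X.
Kc = [A]^2 / ([E] [D]^3).
Solving Kc = 0.00628 for X ∈ (0,1): X = 0.498.

X = 0.498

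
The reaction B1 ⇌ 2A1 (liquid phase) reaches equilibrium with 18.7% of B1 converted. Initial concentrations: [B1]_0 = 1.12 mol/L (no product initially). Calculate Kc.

Kc = 0.193 mol/L

Let X = conversion of B1.
Concentrations: [B1] = 1.12 − 1.12X; [A1] = 2.24X.
At X = 0.187: [B1] = 0.911, [A1] = 0.419.
Kc = [A1]^2 / ([B1]) = 0.193 mol/L.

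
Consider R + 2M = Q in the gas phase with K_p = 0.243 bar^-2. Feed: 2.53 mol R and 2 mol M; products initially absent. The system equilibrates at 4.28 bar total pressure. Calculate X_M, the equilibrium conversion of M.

Take 2 mol M as basis and let X be its fractional conversion, so ξ = X.
Moles: n_R = 2.53 − X; n_M = 2 − 2X; n_Q = X.
Summing: n_T = 4.53 − 2X.
With p_i = (n_i/n_T)P, K_p = p_Q / (p_R p_M^2).
Setting this equal to 0.243 bar^-2 and taking the physical root (0 < X < 1) gives X = 0.567.

X = 0.567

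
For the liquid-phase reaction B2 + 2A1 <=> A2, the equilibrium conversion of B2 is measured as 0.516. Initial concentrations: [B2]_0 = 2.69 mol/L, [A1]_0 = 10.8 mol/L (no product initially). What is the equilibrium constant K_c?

Let X = conversion of B2.
Concentrations: [B2] = 2.69 − 2.69X; [A1] = 10.8 − 5.38X; [A2] = 2.69X.
At X = 0.516: [B2] = 1.3, [A1] = 8.02, [A2] = 1.39.
K_c = [A2] / ([B2] [A1]^2) = 0.0166 (mol/L)^-2.

K_c = 0.0166 (mol/L)^-2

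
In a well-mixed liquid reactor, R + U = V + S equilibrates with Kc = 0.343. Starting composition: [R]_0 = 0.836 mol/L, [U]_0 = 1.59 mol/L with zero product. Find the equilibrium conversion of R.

X = 0.494

Let X = conversion of R; extent ξ = 0.836·X mol/L.
Concentrations: [R] = 0.836 − 0.836X; [U] = 1.59 − 0.836X; [V] = 0.836X; [S] = 0.836X.
Kc = [V] [S] / ([R] [U]).
Setting equal to 0.343 and solving for X on (0,1) gives X = 0.494.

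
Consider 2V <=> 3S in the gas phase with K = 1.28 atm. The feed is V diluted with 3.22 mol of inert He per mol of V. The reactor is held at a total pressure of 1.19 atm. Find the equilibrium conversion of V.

Let X = conversion of V (basis 1 mol V); extent of reaction ξ = 0.5X.
Moles: n_V = 1 − X; n_S = 1.5X; n_I = 3.22 (inert).
Total moles n_T = 4.22 + 0.5X.
y_i = n_i/n_T, p_i = y_i·P. K = p_S^3 / (p_V^2).
Equating to 1.28 atm and solving on 0 < X < 1: X = 0.607.

X = 0.607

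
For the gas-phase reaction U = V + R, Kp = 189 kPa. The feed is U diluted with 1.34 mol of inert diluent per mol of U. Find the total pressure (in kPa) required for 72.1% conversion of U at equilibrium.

Take 1 mol U as basis and let X be its fractional conversion, so ξ = X.
Mole table: n_U = 1 − X; n_V = X; n_R = X; n_I = 1.34 (inert).
Summing: n_T = 2.34 + X.
Kp = p_V p_R / (p_U) with p_i = (n_i/n_T)·P.
At X = 0.721: the mole-fraction product g(X) = Π y_i^ν_i = 0.6087. Since Kp = g(X)·P^{1}, P = (Kp/g)^(1/1) = (189/0.6087)^(1/1) = 310 kPa.

P = 310 kPa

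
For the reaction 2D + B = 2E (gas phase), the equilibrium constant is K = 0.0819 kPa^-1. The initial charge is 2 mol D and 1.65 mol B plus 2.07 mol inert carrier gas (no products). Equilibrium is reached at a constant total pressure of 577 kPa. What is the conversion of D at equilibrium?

Let X = conversion of D (basis 2 mol D); extent of reaction ξ = X.
Mole table: n_D = 2 − 2X; n_B = 1.65 − X; n_E = 2X; n_I = 2.07 (inert).
n_T = Σnᵢ = 5.72 − X.
With p_i = (n_i/n_T)P, K = p_E^2 / (p_D^2 p_B).
Substituting and setting equal to 0.0819 kPa^-1 gives a polynomial in X; the root in (0,1) is X = 0.746.

X = 0.746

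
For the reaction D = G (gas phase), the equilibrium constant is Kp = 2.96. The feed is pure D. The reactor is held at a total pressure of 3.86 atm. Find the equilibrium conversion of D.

Basis: 1 mol D initially; let X = conversion of D. Extent ξ = X.
Species balance: n_D = 1 − X; n_G = X.
n_T stays at 1 (no change in mole number).
y_i = n_i/n_T, p_i = y_i·P. Kp = p_G / (p_D).
Equating to 2.96 and solving on 0 < X < 1: X = 0.747.

X = 0.747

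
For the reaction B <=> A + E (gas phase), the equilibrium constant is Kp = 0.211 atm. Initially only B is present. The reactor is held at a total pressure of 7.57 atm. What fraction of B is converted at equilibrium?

X = 0.165

Take 1 mol B as basis and let X be its fractional conversion, so ξ = X.
At extent ξ: n_B = 1 − X; n_A = X; n_E = X.
n_T = Σnᵢ = 1 + X.
With p_i = (n_i/n_T)P, Kp = p_A p_E / (p_B).
Substituting and setting equal to 0.211 atm gives a polynomial in X; the root in (0,1) is X = 0.165.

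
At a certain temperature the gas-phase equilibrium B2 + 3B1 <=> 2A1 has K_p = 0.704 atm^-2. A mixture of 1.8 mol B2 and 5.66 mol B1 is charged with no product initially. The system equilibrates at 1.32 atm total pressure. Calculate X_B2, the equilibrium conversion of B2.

X = 0.372

Basis: 1.8 mol B2 initially; let X = conversion of B2. Extent ξ = 1.8X.
Moles: n_B2 = 1.8 − 1.8X; n_B1 = 5.66 − 5.4X; n_A1 = 3.6X.
n_T = Σnᵢ = 7.46 − 3.6X.
With p_i = (n_i/n_T)P, K_p = p_A1^2 / (p_B2 p_B1^3).
Equating to 0.704 atm^-2 and solving on 0 < X < 1: X = 0.372.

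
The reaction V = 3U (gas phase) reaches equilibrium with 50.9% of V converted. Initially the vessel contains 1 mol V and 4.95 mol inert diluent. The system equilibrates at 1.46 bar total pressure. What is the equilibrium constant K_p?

Basis: 1 mol V initially; let X = conversion of V. Extent ξ = X.
At extent ξ: n_V = 1 − X; n_U = 3X; n_I = 4.95 (inert).
Total moles n_T = 5.95 + 2X.
At X = 0.509: n_V = 0.491, n_U = 1.53, n_T = 6.97.
p_i = (n_i/n_T)·P. K_p = p_U^3 / (p_V) = 0.318 bar^2.

K_p = 0.318 bar^2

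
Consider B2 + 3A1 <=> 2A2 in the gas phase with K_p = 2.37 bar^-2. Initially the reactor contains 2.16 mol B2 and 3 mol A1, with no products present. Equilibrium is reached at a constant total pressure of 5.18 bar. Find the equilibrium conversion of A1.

Basis: 3 mol A1 initially; let X = conversion of A1. Extent ξ = X.
Moles: n_B2 = 2.16 − X; n_A1 = 3 − 3X; n_A2 = 2X.
Total moles n_T = 5.16 − 2X.
y_i = n_i/n_T, p_i = y_i·P. K_p = p_A2^2 / (p_B2 p_A1^3).
Substituting and setting equal to 2.37 bar^-2 gives a polynomial in X; the root in (0,1) is X = 0.766.

X = 0.766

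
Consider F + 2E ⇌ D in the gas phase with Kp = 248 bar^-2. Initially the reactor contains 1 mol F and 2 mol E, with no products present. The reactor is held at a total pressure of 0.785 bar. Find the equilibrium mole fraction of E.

Let X = conversion of F (basis 1 mol F); extent of reaction ξ = X.
Mole table: n_F = 1 − X; n_E = 2 − 2X; n_D = X.
n_T = Σnᵢ = 3 − 2X.
Mole fractions y_i = n_i/n_T; Kp = p_D / (p_F p_E^2) with p_i = y_i·P.
This yields a degree-3 equation in X; solving on (0,1), X = 0.869.
Then n_E = 0.263, n_T = 1.26, so y_E = 0.208.

y_E = 0.208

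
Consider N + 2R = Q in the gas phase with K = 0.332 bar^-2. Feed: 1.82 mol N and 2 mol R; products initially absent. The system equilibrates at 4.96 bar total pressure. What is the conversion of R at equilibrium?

X = 0.669

Take 2 mol R as basis and let X be its fractional conversion, so ξ = X.
Species balance: n_N = 1.82 − X; n_R = 2 − 2X; n_Q = X.
Summing: n_T = 3.82 − 2X.
With p_i = (n_i/n_T)P, K = p_Q / (p_N p_R^2).
Setting this equal to 0.332 bar^-2 and taking the physical root (0 < X < 1) gives X = 0.669.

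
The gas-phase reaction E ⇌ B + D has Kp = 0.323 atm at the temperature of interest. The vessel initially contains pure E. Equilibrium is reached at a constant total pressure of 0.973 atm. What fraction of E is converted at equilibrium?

X = 0.499

Let X = conversion of E (basis 1 mol E); extent of reaction ξ = X.
Mole table: n_E = 1 − X; n_B = X; n_D = X.
Summing: n_T = 1 + X.
y_i = n_i/n_T, p_i = y_i·P. Kp = p_B p_D / (p_E).
Substituting and setting equal to 0.323 atm gives a polynomial in X; the root in (0,1) is X = 0.499.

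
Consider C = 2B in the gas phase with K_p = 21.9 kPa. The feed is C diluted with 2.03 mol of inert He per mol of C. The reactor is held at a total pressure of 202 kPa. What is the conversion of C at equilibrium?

X = 0.257

Basis: 1 mol C initially; let X = conversion of C. Extent ξ = X.
Species balance: n_C = 1 − X; n_B = 2X; n_I = 2.03 (inert).
Summing: n_T = 3.03 + X.
Mole fractions y_i = n_i/n_T; K_p = p_B^2 / (p_C) with p_i = y_i·P.
Substituting and setting equal to 21.9 kPa gives a polynomial in X; the root in (0,1) is X = 0.257.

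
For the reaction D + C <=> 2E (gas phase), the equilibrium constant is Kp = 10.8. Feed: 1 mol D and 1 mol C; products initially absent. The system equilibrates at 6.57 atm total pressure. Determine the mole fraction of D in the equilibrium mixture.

Let X = conversion of D (basis 1 mol D); extent of reaction ξ = X.
Species balance: n_D = 1 − X; n_C = 1 − X; n_E = 2X.
n_T stays at 2 (no change in mole number).
Mole fractions y_i = n_i/n_T; Kp = p_E^2 / (p_D p_C) with p_i = y_i·P.
Substituting and setting equal to 10.8 gives a polynomial in X; the root in (0,1) is X = 0.622.
Then n_D = 0.378, n_T = 2, so y_D = 0.189.

y_D = 0.189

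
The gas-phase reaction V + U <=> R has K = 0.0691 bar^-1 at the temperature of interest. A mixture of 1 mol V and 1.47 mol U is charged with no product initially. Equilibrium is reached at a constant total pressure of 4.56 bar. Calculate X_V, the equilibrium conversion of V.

X = 0.152

Let X = conversion of V (basis 1 mol V); extent of reaction ξ = X.
Moles: n_V = 1 − X; n_U = 1.47 − X; n_R = X.
Summing: n_T = 2.47 − X.
y_i = n_i/n_T, p_i = y_i·P. K = p_R / (p_V p_U).
Substituting and setting equal to 0.0691 bar^-1 gives a polynomial in X; the root in (0,1) is X = 0.152.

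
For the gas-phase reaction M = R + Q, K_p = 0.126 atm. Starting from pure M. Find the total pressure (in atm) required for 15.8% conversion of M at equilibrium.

P = 4.92 atm

Take 1 mol M as basis and let X be its fractional conversion, so ξ = X.
Moles: n_M = 1 − X; n_R = X; n_Q = X.
Summing: n_T = 1 + X.
K_p = p_R p_Q / (p_M) with p_i = (n_i/n_T)·P.
At X = 0.158: the mole-fraction product g(X) = Π y_i^ν_i = 0.0256. Since K_p = g(X)·P^{1}, P = (K_p/g)^(1/1) = (0.126/0.0256)^(1/1) = 4.92 atm.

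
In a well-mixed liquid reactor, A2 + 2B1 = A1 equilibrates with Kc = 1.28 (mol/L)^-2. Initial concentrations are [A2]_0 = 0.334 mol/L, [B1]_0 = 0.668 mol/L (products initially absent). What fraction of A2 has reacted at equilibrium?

Let X = conversion of A2; extent ξ = 0.334·X mol/L.
Concentrations: [A2] = 0.334 − 0.334X; [B1] = 0.668 − 0.668X; [A1] = 0.334X.
Kc = [A1] / ([A2] [B1]^2).
Equating to 1.28 (mol/L)^-2: the physical root is X = 0.245.

X = 0.245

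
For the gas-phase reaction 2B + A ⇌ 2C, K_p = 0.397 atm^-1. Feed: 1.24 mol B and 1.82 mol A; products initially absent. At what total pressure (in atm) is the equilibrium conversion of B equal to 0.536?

Basis: 1.24 mol B initially; let X = conversion of B. Extent ξ = 0.62X.
Moles: n_B = 1.24 − 1.24X; n_A = 1.82 − 0.62X; n_C = 1.24X.
n_T = Σnᵢ = 3.06 − 0.62X.
K_p = p_C^2 / (p_B^2 p_A) with p_i = (n_i/n_T)·P.
At X = 0.536: the mole-fraction product g(X) = Π y_i^ν_i = 2.447. Since K_p = g(X)·P^{-1}, P = (g/K_p)^(1/1) = (2.447/0.397)^(1/1) = 6.16 atm.

P = 6.16 atm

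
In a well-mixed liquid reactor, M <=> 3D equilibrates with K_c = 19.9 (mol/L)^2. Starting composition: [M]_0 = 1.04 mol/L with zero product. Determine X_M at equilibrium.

Let X = conversion of M; extent ξ = 1.04·X mol/L.
Concentrations: [M] = 1.04 − 1.04X; [D] = 3.12X.
K_c = [D]^3 / ([M]).
Solving K_c = 19.9 for X ∈ (0,1): X = 0.631.

X = 0.631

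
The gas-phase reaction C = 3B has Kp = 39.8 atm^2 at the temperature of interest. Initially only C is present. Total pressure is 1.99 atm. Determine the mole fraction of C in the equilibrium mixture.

Take 1 mol C as basis and let X be its fractional conversion, so ξ = X.
Species balance: n_C = 1 − X; n_B = 3X.
n_T = Σnᵢ = 1 + 2X.
Mole fractions y_i = n_i/n_T; Kp = p_B^3 / (p_C) with p_i = y_i·P.
This yields a degree-3 equation in X; solving on (0,1), X = 0.798.
Then n_C = 0.202, n_T = 2.6, so y_C = 0.078.

y_C = 0.078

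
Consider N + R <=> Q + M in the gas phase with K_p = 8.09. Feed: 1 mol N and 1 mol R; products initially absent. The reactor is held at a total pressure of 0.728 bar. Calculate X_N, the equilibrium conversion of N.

Take 1 mol N as basis and let X be its fractional conversion, so ξ = X.
At extent ξ: n_N = 1 − X; n_R = 1 − X; n_Q = X; n_M = X.
Since Δν = 0, n_T = 2 throughout.
y_i = n_i/n_T, p_i = y_i·P. K_p = p_Q p_M / (p_N p_R).
Substituting and setting equal to 8.09 gives a polynomial in X; the root in (0,1) is X = 0.740.

X = 0.740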